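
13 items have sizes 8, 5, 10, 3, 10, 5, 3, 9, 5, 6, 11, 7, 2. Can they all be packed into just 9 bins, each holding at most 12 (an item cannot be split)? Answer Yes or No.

Yes

A valid assignment using 8 bins:
  bin 1: 11 = 11
  bin 2: 10 + 2 = 12
  bin 3: 10 = 10
  bin 4: 9 + 3 = 12
  bin 5: 8 + 3 = 11
  bin 6: 7 + 5 = 12
  bin 7: 6 + 5 = 11
  bin 8: 5 = 5
That uses only 8 ≤ 9, so 9 bins are enough.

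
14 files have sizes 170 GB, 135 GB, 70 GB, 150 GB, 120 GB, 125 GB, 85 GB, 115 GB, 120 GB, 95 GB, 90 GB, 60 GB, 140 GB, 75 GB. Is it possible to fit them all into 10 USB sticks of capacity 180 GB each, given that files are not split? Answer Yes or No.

Total = 1550 GB; ⌈1550/180⌉ = 9.
The bound of 9 does not rule out 10, but exhaustive search shows no assignment into 10 USB sticks of capacity 180 GB exists — the minimum is 11.

No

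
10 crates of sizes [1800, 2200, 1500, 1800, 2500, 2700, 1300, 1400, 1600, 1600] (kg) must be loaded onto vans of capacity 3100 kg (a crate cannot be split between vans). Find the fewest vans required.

7

Total = 2700 + 2500 + 2200 + 1800 + 1800 + 1600 + 1600 + 1500 + 1400 + 1300 = 18400 kg.
Lower bound: ⌈18400/3100⌉ = 6 vans.
Also, 7 crates each exceed 1550 kg, and no two of those can share a van, so at least 7 vans are needed.
A packing using 7 vans:
  van 1: 2700 = 2700
  van 2: 2500 = 2500
  van 3: 2200 = 2200
  van 4: 1800 + 1300 = 3100
  van 5: 1800 = 1800
  van 6: 1600 + 1500 = 3100
  van 7: 1600 + 1400 = 3000
This matches the lower bound, so 7 is optimal.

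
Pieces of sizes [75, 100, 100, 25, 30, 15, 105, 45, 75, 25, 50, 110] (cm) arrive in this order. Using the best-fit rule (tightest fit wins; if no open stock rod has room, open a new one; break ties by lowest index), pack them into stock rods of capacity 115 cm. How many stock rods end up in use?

  75 → stock rod 1 (new)  [load 75/115]
  100 → stock rod 2 (new)  [load 100/115]
  100 → stock rod 3 (new)  [load 100/115]
  25 → stock rod 1  [load 100/115]
  30 → stock rod 4 (new)  [load 30/115]
  15 → stock rod 1  [load 115/115]
  105 → stock rod 5 (new)  [load 105/115]
  45 → stock rod 4  [load 75/115]
  75 → stock rod 6 (new)  [load 75/115]
  25 → stock rod 4  [load 100/115]
  50 → stock rod 7 (new)  [load 50/115]
  110 → stock rod 8 (new)  [load 110/115]
8 stock rods opened.

8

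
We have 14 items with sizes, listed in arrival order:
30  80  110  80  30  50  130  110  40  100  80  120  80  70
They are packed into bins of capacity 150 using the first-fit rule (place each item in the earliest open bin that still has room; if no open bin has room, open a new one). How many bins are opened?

9

  30 → bin 1 (new)  [load 30/150]
  80 → bin 1  [load 110/150]
  110 → bin 2 (new)  [load 110/150]
  80 → bin 3 (new)  [load 80/150]
  30 → bin 1  [load 140/150]
  50 → bin 3  [load 130/150]
  130 → bin 4 (new)  [load 130/150]
  110 → bin 5 (new)  [load 110/150]
  40 → bin 2  [load 150/150]
  100 → bin 6 (new)  [load 100/150]
  80 → bin 7 (new)  [load 80/150]
  120 → bin 8 (new)  [load 120/150]
  80 → bin 9 (new)  [load 80/150]
  70 → bin 7  [load 150/150]
9 bins opened.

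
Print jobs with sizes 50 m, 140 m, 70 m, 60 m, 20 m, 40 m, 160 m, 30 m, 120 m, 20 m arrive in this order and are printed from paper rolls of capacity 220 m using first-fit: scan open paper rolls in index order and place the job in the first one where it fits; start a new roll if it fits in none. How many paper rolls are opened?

  50 → roll 1 (new)  [load 50/220]
  140 → roll 1  [load 190/220]
  70 → roll 2 (new)  [load 70/220]
  60 → roll 2  [load 130/220]
  20 → roll 1  [load 210/220]
  40 → roll 2  [load 170/220]
  160 → roll 3 (new)  [load 160/220]
  30 → roll 2  [load 200/220]
  120 → roll 4 (new)  [load 120/220]
  20 → roll 2  [load 220/220]
4 paper rolls opened.

4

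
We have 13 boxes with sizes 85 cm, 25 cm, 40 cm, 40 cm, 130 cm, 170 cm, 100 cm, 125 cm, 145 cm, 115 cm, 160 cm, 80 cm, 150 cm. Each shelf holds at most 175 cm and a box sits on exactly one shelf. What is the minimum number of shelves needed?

Total = 170 + 160 + 150 + 145 + 130 + 125 + 115 + 100 + 85 + 80 + 40 + 40 + 25 = 1365 cm.
Lower bound: ⌈1365/175⌉ = 8 shelves.
A packing using 9 shelves:
  shelf 1: 170 = 170
  shelf 2: 160 = 160
  shelf 3: 150 + 25 = 175
  shelf 4: 145 = 145
  shelf 5: 130 + 40 = 170
  shelf 6: 125 + 40 = 165
  shelf 7: 115 = 115
  shelf 8: 100 = 100
  shelf 9: 85 + 80 = 165
No arrangement into 8 shelves stays within capacity, so 9 is optimal.

9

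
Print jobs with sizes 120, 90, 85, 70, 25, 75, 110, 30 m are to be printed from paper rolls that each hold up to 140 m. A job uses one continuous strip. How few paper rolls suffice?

Total = 120 + 110 + 90 + 85 + 75 + 70 + 30 + 25 = 605 m.
Lower bound: ⌈605/140⌉ = 5 paper rolls.
A packing using 6 paper rolls:
  roll 1: 120 = 120
  roll 2: 110 + 30 = 140
  roll 3: 90 + 25 = 115
  roll 4: 85 = 85
  roll 5: 75 = 75
  roll 6: 70 = 70
No arrangement into 5 paper rolls stays within capacity, so 6 is optimal.

6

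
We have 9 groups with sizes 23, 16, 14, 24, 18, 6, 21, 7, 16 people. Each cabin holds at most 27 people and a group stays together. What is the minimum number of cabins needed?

Total = 24 + 23 + 21 + 18 + 16 + 16 + 14 + 7 + 6 = 145 people.
Lower bound: ⌈145/27⌉ = 6 cabins.
Also, 7 groups each exceed 27/2 people, and no two of those can share a cabin, so at least 7 cabins are needed.
A packing using 7 cabins:
  cabin 1: 24 = 24
  cabin 2: 23 = 23
  cabin 3: 21 + 6 = 27
  cabin 4: 18 + 7 = 25
  cabin 5: 16 = 16
  cabin 6: 16 = 16
  cabin 7: 14 = 14
This matches the lower bound, so 7 is optimal.

7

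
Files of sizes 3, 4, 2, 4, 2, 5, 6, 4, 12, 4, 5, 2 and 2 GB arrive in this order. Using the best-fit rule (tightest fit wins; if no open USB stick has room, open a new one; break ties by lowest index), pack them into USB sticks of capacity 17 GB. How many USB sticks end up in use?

  3 → USB stick 1 (new)  [load 3/17]
  4 → USB stick 1  [load 7/17]
  2 → USB stick 1  [load 9/17]
  4 → USB stick 1  [load 13/17]
  2 → USB stick 1  [load 15/17]
  5 → USB stick 2 (new)  [load 5/17]
  6 → USB stick 2  [load 11/17]
  4 → USB stick 2  [load 15/17]
  12 → USB stick 3 (new)  [load 12/17]
  4 → USB stick 3  [load 16/17]
  5 → USB stick 4 (new)  [load 5/17]
  2 → USB stick 1  [load 17/17]
  2 → USB stick 2  [load 17/17]
4 USB sticks opened.

4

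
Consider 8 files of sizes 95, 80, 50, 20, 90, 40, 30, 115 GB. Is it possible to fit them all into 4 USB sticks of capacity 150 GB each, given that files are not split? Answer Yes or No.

Yes

A valid assignment using 4 USB sticks:
  USB stick 1: 115 + 30 = 145
  USB stick 2: 95 + 50 = 145
  USB stick 3: 90 + 40 + 20 = 150
  USB stick 4: 80 = 80
Every load is within 150 GB, so 4 USB sticks suffice.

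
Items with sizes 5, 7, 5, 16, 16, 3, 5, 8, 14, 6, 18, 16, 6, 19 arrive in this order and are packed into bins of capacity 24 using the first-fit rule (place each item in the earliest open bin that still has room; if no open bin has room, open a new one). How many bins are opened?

7

  5 → bin 1 (new)  [load 5/24]
  7 → bin 1  [load 12/24]
  5 → bin 1  [load 17/24]
  16 → bin 2 (new)  [load 16/24]
  16 → bin 3 (new)  [load 16/24]
  3 → bin 1  [load 20/24]
  5 → bin 2  [load 21/24]
  8 → bin 3  [load 24/24]
  14 → bin 4 (new)  [load 14/24]
  6 → bin 4  [load 20/24]
  18 → bin 5 (new)  [load 18/24]
  16 → bin 6 (new)  [load 16/24]
  6 → bin 5  [load 24/24]
  19 → bin 7 (new)  [load 19/24]
7 bins opened.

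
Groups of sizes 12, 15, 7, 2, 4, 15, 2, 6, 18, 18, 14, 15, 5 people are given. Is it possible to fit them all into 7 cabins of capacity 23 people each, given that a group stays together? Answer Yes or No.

Yes

A valid assignment using 7 cabins:
  cabin 1: 18 + 5 = 23
  cabin 2: 18 + 4 = 22
  cabin 3: 15 + 7 = 22
  cabin 4: 15 + 6 + 2 = 23
  cabin 5: 15 + 2 = 17
  cabin 6: 14 = 14
  cabin 7: 12 = 12
Every load is within 23 people, so 7 cabins suffice.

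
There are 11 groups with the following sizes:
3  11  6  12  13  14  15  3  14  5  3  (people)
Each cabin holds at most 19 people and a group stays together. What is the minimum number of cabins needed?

6

Total = 15 + 14 + 14 + 13 + 12 + 11 + 6 + 5 + 3 + 3 + 3 = 99 people.
Lower bound: ⌈99/19⌉ = 6 cabins.
A packing using 6 cabins:
  cabin 1: 15 + 3 = 18
  cabin 2: 14 + 5 = 19
  cabin 3: 14 + 3 = 17
  cabin 4: 13 + 6 = 19
  cabin 5: 12 + 3 = 15
  cabin 6: 11 = 11
This matches the lower bound, so 6 is optimal.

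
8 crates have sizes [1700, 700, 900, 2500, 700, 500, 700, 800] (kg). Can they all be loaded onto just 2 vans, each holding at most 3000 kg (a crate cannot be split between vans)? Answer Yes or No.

No

Total = 8500 kg; ⌈8500/3000⌉ = 3.
At least 3 vans are required, but only 2 are allowed.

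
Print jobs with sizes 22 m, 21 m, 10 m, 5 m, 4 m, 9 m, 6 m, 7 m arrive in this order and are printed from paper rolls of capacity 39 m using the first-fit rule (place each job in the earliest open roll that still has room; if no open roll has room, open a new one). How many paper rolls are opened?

  22 → roll 1 (new)  [load 22/39]
  21 → roll 2 (new)  [load 21/39]
  10 → roll 1  [load 32/39]
  5 → roll 1  [load 37/39]
  4 → roll 2  [load 25/39]
  9 → roll 2  [load 34/39]
  6 → roll 3 (new)  [load 6/39]
  7 → roll 3  [load 13/39]
3 paper rolls opened.

3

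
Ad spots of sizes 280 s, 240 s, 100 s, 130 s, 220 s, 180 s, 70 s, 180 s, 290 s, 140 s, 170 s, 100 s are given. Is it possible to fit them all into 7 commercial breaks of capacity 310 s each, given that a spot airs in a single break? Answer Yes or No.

No

Total = 2100 s; ⌈2100/310⌉ = 7.
The bound of 7 does not rule out 7, but exhaustive search shows no assignment into 7 commercial breaks of capacity 310 s exists — the minimum is 8.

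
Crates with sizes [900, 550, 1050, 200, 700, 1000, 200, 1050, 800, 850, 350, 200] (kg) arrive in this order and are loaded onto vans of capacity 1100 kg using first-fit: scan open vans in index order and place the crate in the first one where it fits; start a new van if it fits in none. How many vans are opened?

  900 → van 1 (new)  [load 900/1100]
  550 → van 2 (new)  [load 550/1100]
  1050 → van 3 (new)  [load 1050/1100]
  200 → van 1  [load 1100/1100]
  700 → van 4 (new)  [load 700/1100]
  1000 → van 5 (new)  [load 1000/1100]
  200 → van 2  [load 750/1100]
  1050 → van 6 (new)  [load 1050/1100]
  800 → van 7 (new)  [load 800/1100]
  850 → van 8 (new)  [load 850/1100]
  350 → van 2  [load 1100/1100]
  200 → van 4  [load 900/1100]
8 vans opened.

8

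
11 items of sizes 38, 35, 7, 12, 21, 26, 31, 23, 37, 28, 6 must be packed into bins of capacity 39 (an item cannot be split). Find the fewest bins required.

8

Total = 38 + 37 + 35 + 31 + 28 + 26 + 23 + 21 + 12 + 7 + 6 = 264.
Lower bound: ⌈264/39⌉ = 7 bins.
Also, 8 items each exceed 39/2, and no two of those can share a bin, so at least 8 bins are needed.
A packing using 8 bins:
  bin 1: 38 = 38
  bin 2: 37 = 37
  bin 3: 35 = 35
  bin 4: 31 + 7 = 38
  bin 5: 28 + 6 = 34
  bin 6: 26 + 12 = 38
  bin 7: 23 = 23
  bin 8: 21 = 21
This matches the lower bound, so 8 is optimal.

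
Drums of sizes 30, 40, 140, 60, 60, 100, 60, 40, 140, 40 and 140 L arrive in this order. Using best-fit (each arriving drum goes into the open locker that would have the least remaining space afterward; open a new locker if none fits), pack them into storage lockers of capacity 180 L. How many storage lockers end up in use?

  30 → locker 1 (new)  [load 30/180]
  40 → locker 1  [load 70/180]
  140 → locker 2 (new)  [load 140/180]
  60 → locker 1  [load 130/180]
  60 → locker 3 (new)  [load 60/180]
  100 → locker 3  [load 160/180]
  60 → locker 4 (new)  [load 60/180]
  40 → locker 2  [load 180/180]
  140 → locker 5 (new)  [load 140/180]
  40 → locker 5  [load 180/180]
  140 → locker 6 (new)  [load 140/180]
6 storage lockers opened.

6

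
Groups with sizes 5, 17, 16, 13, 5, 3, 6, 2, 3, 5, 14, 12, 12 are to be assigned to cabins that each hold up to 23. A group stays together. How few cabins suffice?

Total = 17 + 16 + 14 + 13 + 12 + 12 + 6 + 5 + 5 + 5 + 3 + 3 + 2 = 113.
Lower bound: ⌈113/23⌉ = 5 cabins.
Also, 6 groups each exceed 23/2, and no two of those can share a cabin, so at least 6 cabins are needed.
A packing using 6 cabins:
  cabin 1: 17 + 6 = 23
  cabin 2: 16 + 5 + 2 = 23
  cabin 3: 14 + 5 + 3 = 22
  cabin 4: 13 + 5 + 3 = 21
  cabin 5: 12 = 12
  cabin 6: 12 = 12
This matches the lower bound, so 6 is optimal.

6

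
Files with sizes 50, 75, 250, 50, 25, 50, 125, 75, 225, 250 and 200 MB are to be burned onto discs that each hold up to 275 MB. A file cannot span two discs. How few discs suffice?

Total = 250 + 250 + 225 + 200 + 125 + 75 + 75 + 50 + 50 + 50 + 25 = 1375 MB.
Lower bound: ⌈1375/275⌉ = 5 discs.
A packing using 6 discs:
  disc 1: 250 + 25 = 275
  disc 2: 250 = 250
  disc 3: 225 + 50 = 275
  disc 4: 200 + 75 = 275
  disc 5: 125 + 75 + 50 = 250
  disc 6: 50 = 50
No arrangement into 5 discs stays within capacity, so 6 is optimal.

6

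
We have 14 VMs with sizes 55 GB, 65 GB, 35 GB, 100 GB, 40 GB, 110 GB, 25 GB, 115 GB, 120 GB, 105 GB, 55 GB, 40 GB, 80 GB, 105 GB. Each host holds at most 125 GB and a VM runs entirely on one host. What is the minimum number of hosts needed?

Total = 120 + 115 + 110 + 105 + 105 + 100 + 80 + 65 + 55 + 55 + 40 + 40 + 35 + 25 = 1050 GB.
Lower bound: ⌈1050/125⌉ = 9 hosts.
A packing using 10 hosts:
  host 1: 120 = 120
  host 2: 115 = 115
  host 3: 110 = 110
  host 4: 105 = 105
  host 5: 105 = 105
  host 6: 100 + 25 = 125
  host 7: 80 + 40 = 120
  host 8: 65 + 55 = 120
  host 9: 55 + 40 = 95
  host 10: 35 = 35
No arrangement into 9 hosts stays within capacity, so 10 is optimal.

10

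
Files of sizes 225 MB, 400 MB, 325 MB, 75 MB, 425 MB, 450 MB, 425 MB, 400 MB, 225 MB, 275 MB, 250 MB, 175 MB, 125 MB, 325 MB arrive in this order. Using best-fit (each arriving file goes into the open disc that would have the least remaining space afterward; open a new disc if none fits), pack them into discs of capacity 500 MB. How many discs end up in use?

10

  225 → disc 1 (new)  [load 225/500]
  400 → disc 2 (new)  [load 400/500]
  325 → disc 3 (new)  [load 325/500]
  75 → disc 2  [load 475/500]
  425 → disc 4 (new)  [load 425/500]
  450 → disc 5 (new)  [load 450/500]
  425 → disc 6 (new)  [load 425/500]
  400 → disc 7 (new)  [load 400/500]
  225 → disc 1  [load 450/500]
  275 → disc 8 (new)  [load 275/500]
  250 → disc 9 (new)  [load 250/500]
  175 → disc 3  [load 500/500]
  125 → disc 8  [load 400/500]
  325 → disc 10 (new)  [load 325/500]
10 discs opened.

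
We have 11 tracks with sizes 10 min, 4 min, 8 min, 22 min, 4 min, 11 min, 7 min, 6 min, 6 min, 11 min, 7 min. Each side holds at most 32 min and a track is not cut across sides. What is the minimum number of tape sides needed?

Total = 22 + 11 + 11 + 10 + 8 + 7 + 7 + 6 + 6 + 4 + 4 = 96 min.
Lower bound: ⌈96/32⌉ = 3 tape sides.
A packing using 3 tape sides:
  side 1: 22 + 10 = 32
  side 2: 11 + 11 + 6 + 4 = 32
  side 3: 8 + 7 + 7 + 6 + 4 = 32
This matches the lower bound, so 3 is optimal.

3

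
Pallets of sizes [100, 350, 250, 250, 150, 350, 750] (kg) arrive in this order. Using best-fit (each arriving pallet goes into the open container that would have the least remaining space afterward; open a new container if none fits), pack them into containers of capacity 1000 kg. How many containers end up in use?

  100 → container 1 (new)  [load 100/1000]
  350 → container 1  [load 450/1000]
  250 → container 1  [load 700/1000]
  250 → container 1  [load 950/1000]
  150 → container 2 (new)  [load 150/1000]
  350 → container 2  [load 500/1000]
  750 → container 3 (new)  [load 750/1000]
3 containers opened.

3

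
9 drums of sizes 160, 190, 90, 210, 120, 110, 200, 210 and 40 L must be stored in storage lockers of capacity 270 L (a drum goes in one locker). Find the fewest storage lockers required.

Total = 210 + 210 + 200 + 190 + 160 + 120 + 110 + 90 + 40 = 1330 L.
Lower bound: ⌈1330/270⌉ = 5 storage lockers.
A packing using 6 storage lockers:
  locker 1: 210 + 40 = 250
  locker 2: 210 = 210
  locker 3: 200 = 200
  locker 4: 190 = 190
  locker 5: 160 + 110 = 270
  locker 6: 120 + 90 = 210
No arrangement into 5 storage lockers stays within capacity, so 6 is optimal.

6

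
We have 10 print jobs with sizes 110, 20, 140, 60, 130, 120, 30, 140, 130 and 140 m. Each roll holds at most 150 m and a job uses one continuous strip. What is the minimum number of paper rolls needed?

8

Total = 140 + 140 + 140 + 130 + 130 + 120 + 110 + 60 + 30 + 20 = 1020 m.
Lower bound: ⌈1020/150⌉ = 7 paper rolls.
A packing using 8 paper rolls:
  roll 1: 140 = 140
  roll 2: 140 = 140
  roll 3: 140 = 140
  roll 4: 130 + 20 = 150
  roll 5: 130 = 130
  roll 6: 120 + 30 = 150
  roll 7: 110 = 110
  roll 8: 60 = 60
No arrangement into 7 paper rolls stays within capacity, so 8 is optimal.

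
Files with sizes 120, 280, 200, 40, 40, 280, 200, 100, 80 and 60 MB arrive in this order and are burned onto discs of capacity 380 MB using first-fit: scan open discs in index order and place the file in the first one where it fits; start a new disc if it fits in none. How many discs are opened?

  120 → disc 1 (new)  [load 120/380]
  280 → disc 2 (new)  [load 280/380]
  200 → disc 1  [load 320/380]
  40 → disc 1  [load 360/380]
  40 → disc 2  [load 320/380]
  280 → disc 3 (new)  [load 280/380]
  200 → disc 4 (new)  [load 200/380]
  100 → disc 3  [load 380/380]
  80 → disc 4  [load 280/380]
  60 → disc 2  [load 380/380]
4 discs opened.

4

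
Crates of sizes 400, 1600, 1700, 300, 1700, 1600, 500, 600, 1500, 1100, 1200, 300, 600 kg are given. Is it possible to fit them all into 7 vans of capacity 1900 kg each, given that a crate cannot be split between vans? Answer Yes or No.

No

Total = 13100 kg; ⌈13100/1900⌉ = 7.
The bound of 7 does not rule out 7, but exhaustive search shows no assignment into 7 vans of capacity 1900 kg exists — the minimum is 8.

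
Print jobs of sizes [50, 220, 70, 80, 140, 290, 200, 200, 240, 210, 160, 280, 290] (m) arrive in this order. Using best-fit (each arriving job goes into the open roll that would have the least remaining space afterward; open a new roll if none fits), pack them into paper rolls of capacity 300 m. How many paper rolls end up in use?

10

  50 → roll 1 (new)  [load 50/300]
  220 → roll 1  [load 270/300]
  70 → roll 2 (new)  [load 70/300]
  80 → roll 2  [load 150/300]
  140 → roll 2  [load 290/300]
  290 → roll 3 (new)  [load 290/300]
  200 → roll 4 (new)  [load 200/300]
  200 → roll 5 (new)  [load 200/300]
  240 → roll 6 (new)  [load 240/300]
  210 → roll 7 (new)  [load 210/300]
  160 → roll 8 (new)  [load 160/300]
  280 → roll 9 (new)  [load 280/300]
  290 → roll 10 (new)  [load 290/300]
10 paper rolls opened.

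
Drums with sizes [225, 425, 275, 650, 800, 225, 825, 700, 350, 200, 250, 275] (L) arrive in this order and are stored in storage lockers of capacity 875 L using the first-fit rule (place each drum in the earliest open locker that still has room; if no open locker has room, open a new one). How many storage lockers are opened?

7

  225 → locker 1 (new)  [load 225/875]
  425 → locker 1  [load 650/875]
  275 → locker 2 (new)  [load 275/875]
  650 → locker 3 (new)  [load 650/875]
  800 → locker 4 (new)  [load 800/875]
  225 → locker 1  [load 875/875]
  825 → locker 5 (new)  [load 825/875]
  700 → locker 6 (new)  [load 700/875]
  350 → locker 2  [load 625/875]
  200 → locker 2  [load 825/875]
  250 → locker 7 (new)  [load 250/875]
  275 → locker 7  [load 525/875]
7 storage lockers opened.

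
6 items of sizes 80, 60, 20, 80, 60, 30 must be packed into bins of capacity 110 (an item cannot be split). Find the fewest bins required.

4

Total = 80 + 80 + 60 + 60 + 30 + 20 = 330.
Lower bound: ⌈330/110⌉ = 3 bins.
Also, 4 items each exceed 55, and no two of those can share a bin, so at least 4 bins are needed.
A packing using 4 bins:
  bin 1: 80 + 30 = 110
  bin 2: 80 + 20 = 100
  bin 3: 60 = 60
  bin 4: 60 = 60
This matches the lower bound, so 4 is optimal.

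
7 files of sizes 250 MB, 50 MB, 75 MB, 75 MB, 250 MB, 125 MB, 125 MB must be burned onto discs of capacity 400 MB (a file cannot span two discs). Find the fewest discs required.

Total = 250 + 250 + 125 + 125 + 75 + 75 + 50 = 950 MB.
Lower bound: ⌈950/400⌉ = 3 discs.
A packing using 3 discs:
  disc 1: 250 + 125 = 375
  disc 2: 250 + 125 = 375
  disc 3: 75 + 75 + 50 = 200
This matches the lower bound, so 3 is optimal.

3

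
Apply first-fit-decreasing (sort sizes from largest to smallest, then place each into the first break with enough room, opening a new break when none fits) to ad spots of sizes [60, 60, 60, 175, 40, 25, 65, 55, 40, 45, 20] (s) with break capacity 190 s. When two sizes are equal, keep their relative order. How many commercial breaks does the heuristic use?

4

Sorted descending: 175, 65, 60, 60, 60, 55, 45, 40, 40, 25, 20.
  175 → break 1 (new)  [load 175/190]
  65 → break 2 (new)  [load 65/190]
  60 → break 2  [load 125/190]
  60 → break 2  [load 185/190]
  60 → break 3 (new)  [load 60/190]
  55 → break 3  [load 115/190]
  45 → break 3  [load 160/190]
  40 → break 4 (new)  [load 40/190]
  40 → break 4  [load 80/190]
  25 → break 3  [load 185/190]
  20 → break 4  [load 100/190]
4 commercial breaks opened.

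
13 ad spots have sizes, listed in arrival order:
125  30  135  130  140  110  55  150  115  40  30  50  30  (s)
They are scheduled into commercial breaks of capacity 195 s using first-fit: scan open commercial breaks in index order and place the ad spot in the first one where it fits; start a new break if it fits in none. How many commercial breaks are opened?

  125 → break 1 (new)  [load 125/195]
  30 → break 1  [load 155/195]
  135 → break 2 (new)  [load 135/195]
  130 → break 3 (new)  [load 130/195]
  140 → break 4 (new)  [load 140/195]
  110 → break 5 (new)  [load 110/195]
  55 → break 2  [load 190/195]
  150 → break 6 (new)  [load 150/195]
  115 → break 7 (new)  [load 115/195]
  40 → break 1  [load 195/195]
  30 → break 3  [load 160/195]
  50 → break 4  [load 190/195]
  30 → break 3  [load 190/195]
7 commercial breaks opened.

7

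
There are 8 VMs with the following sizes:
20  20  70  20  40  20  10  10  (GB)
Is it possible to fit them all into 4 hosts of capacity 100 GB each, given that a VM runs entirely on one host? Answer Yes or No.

A valid assignment using 3 hosts:
  host 1: 70 + 20 + 10 = 100
  host 2: 40 + 20 + 20 + 20 = 100
  host 3: 10 = 10
That uses only 3 ≤ 4, so 4 hosts are enough.

Yes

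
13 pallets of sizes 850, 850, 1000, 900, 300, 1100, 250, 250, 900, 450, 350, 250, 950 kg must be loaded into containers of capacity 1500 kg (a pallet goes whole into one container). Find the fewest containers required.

Total = 1100 + 1000 + 950 + 900 + 900 + 850 + 850 + 450 + 350 + 300 + 250 + 250 + 250 = 8400 kg.
Lower bound: ⌈8400/1500⌉ = 6 containers.
Also, 7 pallets each exceed 750 kg, and no two of those can share a container, so at least 7 containers are needed.
A packing using 7 containers:
  container 1: 1100 + 350 = 1450
  container 2: 1000 + 450 = 1450
  container 3: 950 + 300 + 250 = 1500
  container 4: 900 + 250 + 250 = 1400
  container 5: 900 = 900
  container 6: 850 = 850
  container 7: 850 = 850
This matches the lower bound, so 7 is optimal.

7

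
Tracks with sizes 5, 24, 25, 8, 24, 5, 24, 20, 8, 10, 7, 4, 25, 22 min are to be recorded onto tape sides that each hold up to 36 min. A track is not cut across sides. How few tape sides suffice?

Total = 25 + 25 + 24 + 24 + 24 + 22 + 20 + 10 + 8 + 8 + 7 + 5 + 5 + 4 = 211 min.
Lower bound: ⌈211/36⌉ = 6 tape sides.
Also, 7 tracks each exceed 18 min, and no two of those can share a side, so at least 7 tape sides are needed.
A packing using 7 tape sides:
  side 1: 25 + 10 = 35
  side 2: 25 + 8 = 33
  side 3: 24 + 8 + 4 = 36
  side 4: 24 + 7 + 5 = 36
  side 5: 24 + 5 = 29
  side 6: 22 = 22
  side 7: 20 = 20
This matches the lower bound, so 7 is optimal.

7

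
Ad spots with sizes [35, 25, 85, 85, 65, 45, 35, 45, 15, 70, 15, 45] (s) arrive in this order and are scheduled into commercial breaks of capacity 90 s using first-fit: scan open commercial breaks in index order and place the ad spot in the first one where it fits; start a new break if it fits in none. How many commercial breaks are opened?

  35 → break 1 (new)  [load 35/90]
  25 → break 1  [load 60/90]
  85 → break 2 (new)  [load 85/90]
  85 → break 3 (new)  [load 85/90]
  65 → break 4 (new)  [load 65/90]
  45 → break 5 (new)  [load 45/90]
  35 → break 5  [load 80/90]
  45 → break 6 (new)  [load 45/90]
  15 → break 1  [load 75/90]
  70 → break 7 (new)  [load 70/90]
  15 → break 1  [load 90/90]
  45 → break 6  [load 90/90]
7 commercial breaks opened.

7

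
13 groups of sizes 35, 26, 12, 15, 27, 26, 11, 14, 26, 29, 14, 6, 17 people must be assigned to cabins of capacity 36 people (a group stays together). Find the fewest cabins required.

9

Total = 35 + 29 + 27 + 26 + 26 + 26 + 17 + 15 + 14 + 14 + 12 + 11 + 6 = 258 people.
Lower bound: ⌈258/36⌉ = 8 cabins.
A packing using 9 cabins:
  cabin 1: 35 = 35
  cabin 2: 29 + 6 = 35
  cabin 3: 27 = 27
  cabin 4: 26 = 26
  cabin 5: 26 = 26
  cabin 6: 26 = 26
  cabin 7: 17 + 15 = 32
  cabin 8: 14 + 14 = 28
  cabin 9: 12 + 11 = 23
No arrangement into 8 cabins stays within capacity, so 9 is optimal.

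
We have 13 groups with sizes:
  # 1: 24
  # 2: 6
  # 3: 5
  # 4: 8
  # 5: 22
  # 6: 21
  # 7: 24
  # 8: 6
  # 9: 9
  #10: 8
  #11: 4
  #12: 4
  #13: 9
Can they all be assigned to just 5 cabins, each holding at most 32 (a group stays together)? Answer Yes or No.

Yes

A valid assignment using 5 cabins:
  cabin 1: 24 + 8 = 32
  cabin 2: 24 + 8 = 32
  cabin 3: 22 + 9 = 31
  cabin 4: 21 + 9 = 30
  cabin 5: 6 + 6 + 5 + 4 + 4 = 25
Every load is within 32, so 5 cabins suffice.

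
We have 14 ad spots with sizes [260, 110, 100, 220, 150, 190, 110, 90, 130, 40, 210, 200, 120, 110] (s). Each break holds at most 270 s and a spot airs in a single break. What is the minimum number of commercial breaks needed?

9

Total = 260 + 220 + 210 + 200 + 190 + 150 + 130 + 120 + 110 + 110 + 110 + 100 + 90 + 40 = 2040 s.
Lower bound: ⌈2040/270⌉ = 8 commercial breaks.
A packing using 9 commercial breaks:
  break 1: 260 = 260
  break 2: 220 + 40 = 260
  break 3: 210 = 210
  break 4: 200 = 200
  break 5: 190 = 190
  break 6: 150 + 120 = 270
  break 7: 130 + 110 = 240
  break 8: 110 + 110 = 220
  break 9: 100 + 90 = 190
No arrangement into 8 commercial breaks stays within capacity, so 9 is optimal.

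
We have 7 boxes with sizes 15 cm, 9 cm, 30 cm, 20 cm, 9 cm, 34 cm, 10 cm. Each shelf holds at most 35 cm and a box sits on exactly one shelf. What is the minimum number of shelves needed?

4

Total = 34 + 30 + 20 + 15 + 10 + 9 + 9 = 127 cm.
Lower bound: ⌈127/35⌉ = 4 shelves.
A packing using 4 shelves:
  shelf 1: 34 = 34
  shelf 2: 30 = 30
  shelf 3: 20 + 15 = 35
  shelf 4: 10 + 9 + 9 = 28
This matches the lower bound, so 4 is optimal.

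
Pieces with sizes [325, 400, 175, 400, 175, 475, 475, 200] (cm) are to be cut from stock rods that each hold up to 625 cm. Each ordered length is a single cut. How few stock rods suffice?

5

Total = 475 + 475 + 400 + 400 + 325 + 200 + 175 + 175 = 2625 cm.
Lower bound: ⌈2625/625⌉ = 5 stock rods.
A packing using 5 stock rods:
  stock rod 1: 475 = 475
  stock rod 2: 475 = 475
  stock rod 3: 400 + 200 = 600
  stock rod 4: 400 + 175 = 575
  stock rod 5: 325 + 175 = 500
This matches the lower bound, so 5 is optimal.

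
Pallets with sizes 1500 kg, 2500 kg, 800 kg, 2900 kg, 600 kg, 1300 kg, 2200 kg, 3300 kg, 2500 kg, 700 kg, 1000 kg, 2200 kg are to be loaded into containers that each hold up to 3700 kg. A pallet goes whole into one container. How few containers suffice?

Total = 3300 + 2900 + 2500 + 2500 + 2200 + 2200 + 1500 + 1300 + 1000 + 800 + 700 + 600 = 21500 kg.
Lower bound: ⌈21500/3700⌉ = 6 containers.
A packing using 7 containers:
  container 1: 3300 = 3300
  container 2: 2900 + 800 = 3700
  container 3: 2500 + 1000 = 3500
  container 4: 2500 + 700 = 3200
  container 5: 2200 + 1500 = 3700
  container 6: 2200 + 1300 = 3500
  container 7: 600 = 600
No arrangement into 6 containers stays within capacity, so 7 is optimal.

7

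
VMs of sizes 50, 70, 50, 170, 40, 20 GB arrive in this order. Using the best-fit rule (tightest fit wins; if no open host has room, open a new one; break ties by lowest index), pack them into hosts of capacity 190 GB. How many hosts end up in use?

3

  50 → host 1 (new)  [load 50/190]
  70 → host 1  [load 120/190]
  50 → host 1  [load 170/190]
  170 → host 2 (new)  [load 170/190]
  40 → host 3 (new)  [load 40/190]
  20 → host 1  [load 190/190]
3 hosts opened.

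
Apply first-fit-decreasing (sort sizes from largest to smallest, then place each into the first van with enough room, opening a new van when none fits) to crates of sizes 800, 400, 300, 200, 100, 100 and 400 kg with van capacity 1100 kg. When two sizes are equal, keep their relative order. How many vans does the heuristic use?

Sorted descending: 800, 400, 400, 300, 200, 100, 100.
  800 → van 1 (new)  [load 800/1100]
  400 → van 2 (new)  [load 400/1100]
  400 → van 2  [load 800/1100]
  300 → van 1  [load 1100/1100]
  200 → van 2  [load 1000/1100]
  100 → van 2  [load 1100/1100]
  100 → van 3 (new)  [load 100/1100]
3 vans opened.

3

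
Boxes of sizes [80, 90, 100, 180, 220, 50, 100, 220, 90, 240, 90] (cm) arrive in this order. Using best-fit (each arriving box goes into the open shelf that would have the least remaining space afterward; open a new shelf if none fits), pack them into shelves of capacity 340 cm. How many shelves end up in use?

5

  80 → shelf 1 (new)  [load 80/340]
  90 → shelf 1  [load 170/340]
  100 → shelf 1  [load 270/340]
  180 → shelf 2 (new)  [load 180/340]
  220 → shelf 3 (new)  [load 220/340]
  50 → shelf 1  [load 320/340]
  100 → shelf 3  [load 320/340]
  220 → shelf 4 (new)  [load 220/340]
  90 → shelf 4  [load 310/340]
  240 → shelf 5 (new)  [load 240/340]
  90 → shelf 5  [load 330/340]
5 shelves opened.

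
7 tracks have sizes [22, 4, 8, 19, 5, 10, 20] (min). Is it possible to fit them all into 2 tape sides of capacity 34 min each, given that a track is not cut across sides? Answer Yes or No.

No

Total = 88 min; ⌈88/34⌉ = 3.
At least 3 tape sides are required, but only 2 are allowed.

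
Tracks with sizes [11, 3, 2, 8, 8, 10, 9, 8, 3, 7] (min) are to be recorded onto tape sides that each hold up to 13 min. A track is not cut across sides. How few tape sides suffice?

Total = 11 + 10 + 9 + 8 + 8 + 8 + 7 + 3 + 3 + 2 = 69 min.
Lower bound: ⌈69/13⌉ = 6 tape sides.
Also, 7 tracks each exceed 13/2 min, and no two of those can share a side, so at least 7 tape sides are needed.
A packing using 7 tape sides:
  side 1: 11 + 2 = 13
  side 2: 10 + 3 = 13
  side 3: 9 + 3 = 12
  side 4: 8 = 8
  side 5: 8 = 8
  side 6: 8 = 8
  side 7: 7 = 7
This matches the lower bound, so 7 is optimal.

7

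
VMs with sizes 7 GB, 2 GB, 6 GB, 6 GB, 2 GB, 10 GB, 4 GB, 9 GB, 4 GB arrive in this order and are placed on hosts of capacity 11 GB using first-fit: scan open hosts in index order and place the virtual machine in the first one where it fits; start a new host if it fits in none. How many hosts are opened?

  7 → host 1 (new)  [load 7/11]
  2 → host 1  [load 9/11]
  6 → host 2 (new)  [load 6/11]
  6 → host 3 (new)  [load 6/11]
  2 → host 1  [load 11/11]
  10 → host 4 (new)  [load 10/11]
  4 → host 2  [load 10/11]
  9 → host 5 (new)  [load 9/11]
  4 → host 3  [load 10/11]
5 hosts opened.

5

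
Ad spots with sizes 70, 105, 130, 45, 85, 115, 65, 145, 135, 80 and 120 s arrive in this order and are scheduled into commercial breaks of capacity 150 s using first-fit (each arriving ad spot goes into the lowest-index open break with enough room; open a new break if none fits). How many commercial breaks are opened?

  70 → break 1 (new)  [load 70/150]
  105 → break 2 (new)  [load 105/150]
  130 → break 3 (new)  [load 130/150]
  45 → break 1  [load 115/150]
  85 → break 4 (new)  [load 85/150]
  115 → break 5 (new)  [load 115/150]
  65 → break 4  [load 150/150]
  145 → break 6 (new)  [load 145/150]
  135 → break 7 (new)  [load 135/150]
  80 → break 8 (new)  [load 80/150]
  120 → break 9 (new)  [load 120/150]
9 commercial breaks opened.

9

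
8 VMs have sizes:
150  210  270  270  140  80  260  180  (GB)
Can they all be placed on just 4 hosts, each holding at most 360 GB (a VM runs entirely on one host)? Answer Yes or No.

Total = 1560 GB; ⌈1560/360⌉ = 5.
At least 5 hosts are required, but only 4 are allowed.

No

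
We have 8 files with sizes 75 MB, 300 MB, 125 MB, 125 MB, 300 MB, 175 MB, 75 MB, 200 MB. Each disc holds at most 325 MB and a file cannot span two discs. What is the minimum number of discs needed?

5

Total = 300 + 300 + 200 + 175 + 125 + 125 + 75 + 75 = 1375 MB.
Lower bound: ⌈1375/325⌉ = 5 discs.
A packing using 5 discs:
  disc 1: 300 = 300
  disc 2: 300 = 300
  disc 3: 200 + 125 = 325
  disc 4: 175 + 125 = 300
  disc 5: 75 + 75 = 150
This matches the lower bound, so 5 is optimal.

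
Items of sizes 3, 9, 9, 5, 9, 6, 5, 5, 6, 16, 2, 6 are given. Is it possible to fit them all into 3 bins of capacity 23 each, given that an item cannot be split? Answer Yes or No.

Total = 81; ⌈81/23⌉ = 4.
At least 4 bins are required, but only 3 are allowed.

No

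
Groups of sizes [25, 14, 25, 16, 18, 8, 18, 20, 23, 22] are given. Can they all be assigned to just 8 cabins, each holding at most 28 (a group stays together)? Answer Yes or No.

No

Total = 189; ⌈189/28⌉ = 7.
8 groups each exceed half the capacity and cannot share a cabin, forcing at least 8 cabins.
The bound of 8 does not rule out 8, but exhaustive search shows no assignment into 8 cabins of capacity 28 exists — the minimum is 9.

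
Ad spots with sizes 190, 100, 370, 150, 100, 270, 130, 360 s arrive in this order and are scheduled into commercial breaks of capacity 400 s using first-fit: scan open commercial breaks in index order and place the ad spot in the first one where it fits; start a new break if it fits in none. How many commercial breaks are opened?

5

  190 → break 1 (new)  [load 190/400]
  100 → break 1  [load 290/400]
  370 → break 2 (new)  [load 370/400]
  150 → break 3 (new)  [load 150/400]
  100 → break 1  [load 390/400]
  270 → break 4 (new)  [load 270/400]
  130 → break 3  [load 280/400]
  360 → break 5 (new)  [load 360/400]
5 commercial breaks opened.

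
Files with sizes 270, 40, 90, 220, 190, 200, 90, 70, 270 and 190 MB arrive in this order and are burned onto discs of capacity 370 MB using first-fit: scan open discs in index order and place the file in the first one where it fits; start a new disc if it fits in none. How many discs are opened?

6

  270 → disc 1 (new)  [load 270/370]
  40 → disc 1  [load 310/370]
  90 → disc 2 (new)  [load 90/370]
  220 → disc 2  [load 310/370]
  190 → disc 3 (new)  [load 190/370]
  200 → disc 4 (new)  [load 200/370]
  90 → disc 3  [load 280/370]
  70 → disc 3  [load 350/370]
  270 → disc 5 (new)  [load 270/370]
  190 → disc 6 (new)  [load 190/370]
6 discs opened.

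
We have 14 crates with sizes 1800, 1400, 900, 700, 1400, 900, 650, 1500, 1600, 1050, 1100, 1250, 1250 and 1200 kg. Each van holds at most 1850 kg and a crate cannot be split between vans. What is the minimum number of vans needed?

Total = 1800 + 1600 + 1500 + 1400 + 1400 + 1250 + 1250 + 1200 + 1100 + 1050 + 900 + 900 + 700 + 650 = 16700 kg.
Lower bound: ⌈16700/1850⌉ = 10 vans.
A packing using 11 vans:
  van 1: 1800 = 1800
  van 2: 1600 = 1600
  van 3: 1500 = 1500
  van 4: 1400 = 1400
  van 5: 1400 = 1400
  van 6: 1250 = 1250
  van 7: 1250 = 1250
  van 8: 1200 + 650 = 1850
  van 9: 1100 + 700 = 1800
  van 10: 1050 = 1050
  van 11: 900 + 900 = 1800
No arrangement into 10 vans stays within capacity, so 11 is optimal.

11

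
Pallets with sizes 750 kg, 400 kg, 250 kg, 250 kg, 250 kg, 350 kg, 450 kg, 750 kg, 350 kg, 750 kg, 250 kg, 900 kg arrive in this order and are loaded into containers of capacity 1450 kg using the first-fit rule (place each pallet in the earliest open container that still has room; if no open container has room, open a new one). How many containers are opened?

5

  750 → container 1 (new)  [load 750/1450]
  400 → container 1  [load 1150/1450]
  250 → container 1  [load 1400/1450]
  250 → container 2 (new)  [load 250/1450]
  250 → container 2  [load 500/1450]
  350 → container 2  [load 850/1450]
  450 → container 2  [load 1300/1450]
  750 → container 3 (new)  [load 750/1450]
  350 → container 3  [load 1100/1450]
  750 → container 4 (new)  [load 750/1450]
  250 → container 3  [load 1350/1450]
  900 → container 5 (new)  [load 900/1450]
5 containers opened.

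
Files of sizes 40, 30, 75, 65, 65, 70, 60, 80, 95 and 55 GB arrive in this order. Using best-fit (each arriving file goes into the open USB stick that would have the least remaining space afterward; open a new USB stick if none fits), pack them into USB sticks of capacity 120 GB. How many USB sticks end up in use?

8

  40 → USB stick 1 (new)  [load 40/120]
  30 → USB stick 1  [load 70/120]
  75 → USB stick 2 (new)  [load 75/120]
  65 → USB stick 3 (new)  [load 65/120]
  65 → USB stick 4 (new)  [load 65/120]
  70 → USB stick 5 (new)  [load 70/120]
  60 → USB stick 6 (new)  [load 60/120]
  80 → USB stick 7 (new)  [load 80/120]
  95 → USB stick 8 (new)  [load 95/120]
  55 → USB stick 3  [load 120/120]
8 USB sticks opened.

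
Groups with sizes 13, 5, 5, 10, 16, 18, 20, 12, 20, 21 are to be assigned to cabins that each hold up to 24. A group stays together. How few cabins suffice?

7

Total = 21 + 20 + 20 + 18 + 16 + 13 + 12 + 10 + 5 + 5 = 140.
Lower bound: ⌈140/24⌉ = 6 cabins.
A packing using 7 cabins:
  cabin 1: 21 = 21
  cabin 2: 20 = 20
  cabin 3: 20 = 20
  cabin 4: 18 + 5 = 23
  cabin 5: 16 + 5 = 21
  cabin 6: 13 + 10 = 23
  cabin 7: 12 = 12
No arrangement into 6 cabins stays within capacity, so 7 is optimal.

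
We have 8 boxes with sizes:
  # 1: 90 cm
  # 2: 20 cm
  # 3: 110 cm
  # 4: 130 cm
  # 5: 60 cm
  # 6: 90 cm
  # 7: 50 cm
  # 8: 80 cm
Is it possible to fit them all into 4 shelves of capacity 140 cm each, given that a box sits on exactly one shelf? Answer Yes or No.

Total = 630 cm; ⌈630/140⌉ = 5.
At least 5 shelves are required, but only 4 are allowed.

No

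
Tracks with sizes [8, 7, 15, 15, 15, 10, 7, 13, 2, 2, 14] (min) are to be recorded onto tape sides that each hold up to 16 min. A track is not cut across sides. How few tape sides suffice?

8

Total = 15 + 15 + 15 + 14 + 13 + 10 + 8 + 7 + 7 + 2 + 2 = 108 min.
Lower bound: ⌈108/16⌉ = 7 tape sides.
A packing using 8 tape sides:
  side 1: 15 = 15
  side 2: 15 = 15
  side 3: 15 = 15
  side 4: 14 + 2 = 16
  side 5: 13 + 2 = 15
  side 6: 10 = 10
  side 7: 8 + 7 = 15
  side 8: 7 = 7
No arrangement into 7 tape sides stays within capacity, so 8 is optimal.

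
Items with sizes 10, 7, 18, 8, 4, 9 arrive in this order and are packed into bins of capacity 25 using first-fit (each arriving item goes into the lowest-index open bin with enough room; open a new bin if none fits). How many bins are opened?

  10 → bin 1 (new)  [load 10/25]
  7 → bin 1  [load 17/25]
  18 → bin 2 (new)  [load 18/25]
  8 → bin 1  [load 25/25]
  4 → bin 2  [load 22/25]
  9 → bin 3 (new)  [load 9/25]
3 bins opened.

3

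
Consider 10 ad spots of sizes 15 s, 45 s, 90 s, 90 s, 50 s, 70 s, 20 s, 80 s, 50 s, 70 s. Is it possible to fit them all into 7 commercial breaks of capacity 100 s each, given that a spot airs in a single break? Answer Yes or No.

Yes

A valid assignment using 7 commercial breaks:
  break 1: 90 = 90
  break 2: 90 = 90
  break 3: 80 + 20 = 100
  break 4: 70 + 15 = 85
  break 5: 70 = 70
  break 6: 50 + 50 = 100
  break 7: 45 = 45
Every load is within 100 s, so 7 commercial breaks suffice.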